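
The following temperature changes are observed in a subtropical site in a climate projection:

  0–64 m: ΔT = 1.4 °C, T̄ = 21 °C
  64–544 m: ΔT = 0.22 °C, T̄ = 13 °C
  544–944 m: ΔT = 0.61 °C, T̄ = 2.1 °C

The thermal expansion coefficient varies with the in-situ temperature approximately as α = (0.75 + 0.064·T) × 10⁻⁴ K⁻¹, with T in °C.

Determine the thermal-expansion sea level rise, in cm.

Δh = 5.70 cm

Layer 1: α = (0.75 + 0.064×21)×10⁻⁴ = 2.094×10⁻⁴ K⁻¹
Layer 2: α = (0.75 + 0.064×13)×10⁻⁴ = 1.582×10⁻⁴ K⁻¹
Layer 3: α = (0.75 + 0.064×2.1)×10⁻⁴ = 0.8844×10⁻⁴ K⁻¹
2.094×10⁻⁴ × 1.4 × 64 = 0.01876224 m
480 × 1.582×10⁻⁴ × 0.22 = 0.01670592 m
400 × 0.8844×10⁻⁴ × 0.61 = 0.02157936 m
Δh = 0.01876224 + 0.01670592 + 0.02157936 = 0.05704752 m ≈ 5.70 cm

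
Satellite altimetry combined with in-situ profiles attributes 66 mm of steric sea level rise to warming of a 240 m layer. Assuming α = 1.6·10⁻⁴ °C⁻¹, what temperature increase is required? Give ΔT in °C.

about 1.72 °C

ΔT = Δh/(αH) = 0.066 / (1.6×10⁻⁴ × 240) ≈ 1.719 °C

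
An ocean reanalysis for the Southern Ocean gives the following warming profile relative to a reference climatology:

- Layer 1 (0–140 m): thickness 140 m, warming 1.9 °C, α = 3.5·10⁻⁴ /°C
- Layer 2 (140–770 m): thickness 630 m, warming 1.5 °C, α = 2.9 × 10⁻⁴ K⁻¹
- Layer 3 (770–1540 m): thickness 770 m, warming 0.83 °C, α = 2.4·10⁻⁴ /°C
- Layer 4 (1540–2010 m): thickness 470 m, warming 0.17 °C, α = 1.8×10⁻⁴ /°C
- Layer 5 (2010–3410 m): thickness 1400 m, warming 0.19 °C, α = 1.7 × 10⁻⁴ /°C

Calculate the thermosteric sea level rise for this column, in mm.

580 mm of thermosteric rise

0–140 m: 1.9 × 3.5×10⁻⁴ × 140 = 0.09310 m
140–770 m: 1.5 × 630 × 2.9×10⁻⁴ = 0.27405 m
Layer 3: 770 × 2.4×10⁻⁴ × 0.83 = 0.153384 m
1540–2010 m: 470 × 1.8×10⁻⁴ × 0.17 = 0.014382 m
Layer 5: 1400 × 1.7×10⁻⁴ × 0.19 = 0.04522 m
Δh = 0.09310 + 0.27405 + 0.153384 + 0.014382 + 0.04522 = 0.580136 m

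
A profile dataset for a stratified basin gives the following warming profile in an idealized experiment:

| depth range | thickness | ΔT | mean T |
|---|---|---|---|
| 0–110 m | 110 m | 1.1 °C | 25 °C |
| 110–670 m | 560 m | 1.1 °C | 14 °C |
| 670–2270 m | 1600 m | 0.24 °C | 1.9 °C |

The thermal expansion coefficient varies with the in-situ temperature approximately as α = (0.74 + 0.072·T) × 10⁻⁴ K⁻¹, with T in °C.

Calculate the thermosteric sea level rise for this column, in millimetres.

Layer 1: α = (0.74 + 0.072×25)×10⁻⁴ = 2.54×10⁻⁴ K⁻¹
Layer 2: α = (0.74 + 0.072×14)×10⁻⁴ = 1.748×10⁻⁴ K⁻¹
Layer 3: α = (0.74 + 0.072×1.9)×10⁻⁴ = 0.8768×10⁻⁴ K⁻¹
Layer 1: 2.54×10⁻⁴ × 1.1 × 110 = 0.030734 m
110–670 m: 1.1 × 560 × 1.748×10⁻⁴ = 0.1076768 m
Layer 3: 0.24 × 1600 × 0.8768×10⁻⁴ = 0.03366912 m
Δh = 0.030734 + 0.1076768 + 0.03366912 = 0.17207992 m

Δh ≈ 170 mm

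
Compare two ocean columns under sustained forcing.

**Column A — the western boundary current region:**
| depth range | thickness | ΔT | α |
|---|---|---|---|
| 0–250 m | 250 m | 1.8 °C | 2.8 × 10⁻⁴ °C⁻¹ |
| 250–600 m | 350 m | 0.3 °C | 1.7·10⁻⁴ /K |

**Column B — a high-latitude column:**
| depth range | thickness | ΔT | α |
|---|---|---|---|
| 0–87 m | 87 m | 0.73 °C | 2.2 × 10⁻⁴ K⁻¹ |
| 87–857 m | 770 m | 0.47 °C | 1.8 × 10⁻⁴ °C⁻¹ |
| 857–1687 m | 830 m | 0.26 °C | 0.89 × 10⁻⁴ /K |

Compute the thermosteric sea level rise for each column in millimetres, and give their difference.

A Layer 1: 2.8×10⁻⁴ × 1.8 × 250 = 0.12600 m
A 250–600 m: 0.3 × 1.7×10⁻⁴ × 350 = 0.01785 m
A total: 0.14385 m
B 0–87 m: 87 × 0.73 × 2.2×10⁻⁴ = 0.0139722 m
B 87–857 m: 770 × 1.8×10⁻⁴ × 0.47 = 0.065142 m
B 857–1687 m: 830 × 0.89×10⁻⁴ × 0.26 = 0.0192062 m
B total: 0.0983204 m
Difference: 0.14385 − 0.0983204 = 0.0455296 m

A: 140 mm; B: 98 mm; difference 46 mm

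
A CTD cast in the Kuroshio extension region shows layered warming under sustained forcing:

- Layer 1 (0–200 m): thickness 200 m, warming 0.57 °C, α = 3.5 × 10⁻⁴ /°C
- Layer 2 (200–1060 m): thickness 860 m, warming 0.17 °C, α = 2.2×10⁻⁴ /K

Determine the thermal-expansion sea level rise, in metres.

0.57 × 3.5×10⁻⁴ × 200 = 0.03990 m
0.17 × 860 × 2.2×10⁻⁴ = 0.032164 m
Δh = 0.03990 + 0.032164 = 0.072064 m ≈ 0.0721 m

Δh = 0.0721 m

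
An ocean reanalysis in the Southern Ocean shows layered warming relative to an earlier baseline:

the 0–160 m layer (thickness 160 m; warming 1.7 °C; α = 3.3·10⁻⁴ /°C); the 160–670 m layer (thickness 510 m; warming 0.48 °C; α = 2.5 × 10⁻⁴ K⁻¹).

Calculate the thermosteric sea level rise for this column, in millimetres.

160 × 1.7 × 3.3×10⁻⁴ = 0.08976 m
0.48 × 2.5×10⁻⁴ × 510 = 0.06120 m
Δh = 0.08976 + 0.06120 = 0.15096 m

151 mm of thermosteric rise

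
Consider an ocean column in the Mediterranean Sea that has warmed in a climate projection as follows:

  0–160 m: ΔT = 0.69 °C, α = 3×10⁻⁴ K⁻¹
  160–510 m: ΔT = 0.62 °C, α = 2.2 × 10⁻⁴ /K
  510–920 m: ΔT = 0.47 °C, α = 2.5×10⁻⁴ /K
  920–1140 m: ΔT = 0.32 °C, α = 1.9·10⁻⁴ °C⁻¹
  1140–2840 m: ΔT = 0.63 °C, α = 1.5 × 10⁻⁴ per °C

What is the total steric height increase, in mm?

Δh ≈ 300 mm

Layer 1: 3×10⁻⁴ × 160 × 0.69 = 0.03312 m
Layer 2: 2.2×10⁻⁴ × 0.62 × 350 = 0.04774 m
410 × 2.5×10⁻⁴ × 0.47 = 0.048175 m
920–1140 m: 220 × 1.9×10⁻⁴ × 0.32 = 0.013376 m
1.5×10⁻⁴ × 1700 × 0.63 = 0.16065 m
Δh = 0.03312 + 0.04774 + 0.048175 + 0.013376 + 0.16065 = 0.303061 m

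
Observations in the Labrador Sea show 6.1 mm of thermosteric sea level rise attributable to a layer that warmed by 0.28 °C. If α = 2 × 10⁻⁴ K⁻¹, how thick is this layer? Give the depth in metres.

H ≈ 109 m

H = Δh/(αΔT) = 0.0061 / (2×10⁻⁴ × 0.28) ≈ 108.9 m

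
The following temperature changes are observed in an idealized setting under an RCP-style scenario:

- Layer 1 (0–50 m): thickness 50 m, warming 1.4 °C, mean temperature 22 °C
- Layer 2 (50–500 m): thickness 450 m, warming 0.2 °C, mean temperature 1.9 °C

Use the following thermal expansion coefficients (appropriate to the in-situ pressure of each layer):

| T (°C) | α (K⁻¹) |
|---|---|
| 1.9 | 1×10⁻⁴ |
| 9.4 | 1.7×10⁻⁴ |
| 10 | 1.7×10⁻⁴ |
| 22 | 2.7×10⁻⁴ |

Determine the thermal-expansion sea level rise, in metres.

Layer 1 at 22 °C → α = 2.7×10⁻⁴ K⁻¹
Layer 2 at 1.9 °C → α = 1×10⁻⁴ K⁻¹
2.7×10⁻⁴ × 50 × 1.4 = 0.01890 m
Layer 2: 0.2 × 1×10⁻⁴ × 450 = 0.00900 m
Δh = 0.01890 + 0.00900 = 0.02790 m

0.028 m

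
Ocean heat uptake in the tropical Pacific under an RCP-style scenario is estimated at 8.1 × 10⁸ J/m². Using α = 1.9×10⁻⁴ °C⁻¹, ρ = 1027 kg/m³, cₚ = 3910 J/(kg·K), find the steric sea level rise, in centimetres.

Δh = αQ/(ρcₚ) = 1.9×10⁻⁴ × 8.1×10⁸ / (1027 × 3910) ≈ 0.038326 m

Δh ≈ 3.8 cm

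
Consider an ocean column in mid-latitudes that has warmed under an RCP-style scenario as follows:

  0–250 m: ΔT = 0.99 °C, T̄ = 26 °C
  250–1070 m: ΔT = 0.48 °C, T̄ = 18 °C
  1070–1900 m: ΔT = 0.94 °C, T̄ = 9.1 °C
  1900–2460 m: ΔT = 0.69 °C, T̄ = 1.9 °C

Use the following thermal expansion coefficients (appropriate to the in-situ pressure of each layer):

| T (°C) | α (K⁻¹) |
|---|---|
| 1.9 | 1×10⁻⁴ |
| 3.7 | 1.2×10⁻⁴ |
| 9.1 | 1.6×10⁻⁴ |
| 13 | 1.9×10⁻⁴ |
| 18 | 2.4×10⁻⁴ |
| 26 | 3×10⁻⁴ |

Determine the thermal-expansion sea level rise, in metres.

0.332 m of thermosteric rise

Layer 1 at 26 °C → α = 3×10⁻⁴ K⁻¹
Layer 2 at 18 °C → α = 2.4×10⁻⁴ K⁻¹
Layer 3 at 9.1 °C → α = 1.6×10⁻⁴ K⁻¹
Layer 4 at 1.9 °C → α = 1×10⁻⁴ K⁻¹
0–250 m: 250 × 0.99 × 3×10⁻⁴ = 0.07425 m
2.4×10⁻⁴ × 820 × 0.48 = 0.094464 m
Layer 3: 830 × 1.6×10⁻⁴ × 0.94 = 0.124832 m
Layer 4: 560 × 1×10⁻⁴ × 0.69 = 0.03864 m
Δh = 0.07425 + 0.094464 + 0.124832 + 0.03864 = 0.332186 m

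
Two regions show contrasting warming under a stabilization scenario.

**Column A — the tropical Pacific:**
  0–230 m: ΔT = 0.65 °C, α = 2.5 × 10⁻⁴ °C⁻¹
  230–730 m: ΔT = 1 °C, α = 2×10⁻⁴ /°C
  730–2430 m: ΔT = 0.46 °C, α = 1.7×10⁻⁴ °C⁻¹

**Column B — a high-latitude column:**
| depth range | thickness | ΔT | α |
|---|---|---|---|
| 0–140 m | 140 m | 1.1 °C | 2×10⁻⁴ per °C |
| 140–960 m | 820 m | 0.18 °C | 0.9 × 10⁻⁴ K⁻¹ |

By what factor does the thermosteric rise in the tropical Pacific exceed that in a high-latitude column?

A 2.5×10⁻⁴ × 230 × 0.65 = 0.037375 m
A 230–730 m: 2×10⁻⁴ × 500 × 1 = 0.10000 m
A 730–2430 m: 1.7×10⁻⁴ × 1700 × 0.46 = 0.13294 m
A total: 0.270315 m
B Layer 1: 2×10⁻⁴ × 1.1 × 140 = 0.03080 m
B Layer 2: 820 × 0.9×10⁻⁴ × 0.18 = 0.013284 m
B total: 0.044084 m
Ratio: 0.270315 / 0.044084 ≈ 6.132

6.13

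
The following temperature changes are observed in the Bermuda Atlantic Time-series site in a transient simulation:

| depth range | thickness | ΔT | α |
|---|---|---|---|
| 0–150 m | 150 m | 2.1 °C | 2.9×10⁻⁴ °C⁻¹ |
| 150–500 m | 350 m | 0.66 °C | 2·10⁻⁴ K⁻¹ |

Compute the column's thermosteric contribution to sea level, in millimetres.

Layer 1: 2.9×10⁻⁴ × 150 × 2.1 = 0.09135 m
Layer 2: 0.66 × 2×10⁻⁴ × 350 = 0.04620 m
Δh = 0.09135 + 0.04620 = 0.13755 m ≈ 140 mm

140 mm of thermosteric rise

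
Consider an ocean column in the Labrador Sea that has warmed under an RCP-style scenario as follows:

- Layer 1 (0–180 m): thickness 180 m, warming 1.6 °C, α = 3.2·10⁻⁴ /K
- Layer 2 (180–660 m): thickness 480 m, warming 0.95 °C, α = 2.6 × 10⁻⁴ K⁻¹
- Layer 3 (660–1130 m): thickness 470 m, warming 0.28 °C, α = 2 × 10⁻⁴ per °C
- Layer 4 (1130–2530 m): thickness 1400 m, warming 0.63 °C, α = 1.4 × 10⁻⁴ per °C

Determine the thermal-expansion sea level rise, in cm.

Δh ≈ 36 cm

180 × 3.2×10⁻⁴ × 1.6 = 0.09216 m
Layer 2: 0.95 × 480 × 2.6×10⁻⁴ = 0.11856 m
2×10⁻⁴ × 470 × 0.28 = 0.02632 m
1.4×10⁻⁴ × 1400 × 0.63 = 0.12348 m
Δh = 0.09216 + 0.11856 + 0.02632 + 0.12348 = 0.36052 m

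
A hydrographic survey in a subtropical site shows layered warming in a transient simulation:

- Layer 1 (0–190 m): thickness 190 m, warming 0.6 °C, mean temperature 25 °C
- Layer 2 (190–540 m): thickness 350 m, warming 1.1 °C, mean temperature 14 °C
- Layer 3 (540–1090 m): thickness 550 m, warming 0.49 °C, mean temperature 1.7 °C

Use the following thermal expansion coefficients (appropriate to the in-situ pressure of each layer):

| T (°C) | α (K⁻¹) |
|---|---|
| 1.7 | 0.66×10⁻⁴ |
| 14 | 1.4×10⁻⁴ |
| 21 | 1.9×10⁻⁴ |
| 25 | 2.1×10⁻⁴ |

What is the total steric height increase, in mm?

Δh = 96 mm

Layer 1 at 25 °C → α = 2.1×10⁻⁴ K⁻¹
Layer 2 at 14 °C → α = 1.4×10⁻⁴ K⁻¹
Layer 3 at 1.7 °C → α = 0.66×10⁻⁴ K⁻¹
2.1×10⁻⁴ × 0.6 × 190 = 0.02394 m
Layer 2: 350 × 1.1 × 1.4×10⁻⁴ = 0.05390 m
0.66×10⁻⁴ × 0.49 × 550 = 0.017787 m
Δh = 0.02394 + 0.05390 + 0.017787 = 0.095627 m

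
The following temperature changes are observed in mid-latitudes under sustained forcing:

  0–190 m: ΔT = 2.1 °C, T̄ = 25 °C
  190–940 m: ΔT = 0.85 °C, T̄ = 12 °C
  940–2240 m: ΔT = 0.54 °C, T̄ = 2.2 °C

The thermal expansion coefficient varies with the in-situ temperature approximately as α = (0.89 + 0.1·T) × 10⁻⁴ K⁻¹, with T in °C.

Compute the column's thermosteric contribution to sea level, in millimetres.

Layer 1: α = (0.89 + 0.1×25)×10⁻⁴ = 3.39×10⁻⁴ K⁻¹
Layer 2: α = (0.89 + 0.1×12)×10⁻⁴ = 2.09×10⁻⁴ K⁻¹
Layer 3: α = (0.89 + 0.1×2.2)×10⁻⁴ = 1.11×10⁻⁴ K⁻¹
3.39×10⁻⁴ × 190 × 2.1 = 0.135261 m
Layer 2: 750 × 2.09×10⁻⁴ × 0.85 = 0.1332375 m
1300 × 1.11×10⁻⁴ × 0.54 = 0.077922 m
Δh = 0.135261 + 0.1332375 + 0.077922 = 0.3464205 m ≈ 346 mm

about 346 mm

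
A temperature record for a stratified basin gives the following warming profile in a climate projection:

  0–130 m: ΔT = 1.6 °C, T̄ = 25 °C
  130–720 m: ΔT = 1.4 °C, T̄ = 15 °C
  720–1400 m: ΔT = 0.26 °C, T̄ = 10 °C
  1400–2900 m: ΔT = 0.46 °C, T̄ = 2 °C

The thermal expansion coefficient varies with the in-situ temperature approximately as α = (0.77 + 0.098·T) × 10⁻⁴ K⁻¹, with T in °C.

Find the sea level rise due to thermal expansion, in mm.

Layer 1: α = (0.77 + 0.098×25)×10⁻⁴ = 3.22×10⁻⁴ K⁻¹
Layer 2: α = (0.77 + 0.098×15)×10⁻⁴ = 2.24×10⁻⁴ K⁻¹
Layer 3: α = (0.77 + 0.098×10)×10⁻⁴ = 1.75×10⁻⁴ K⁻¹
Layer 4: α = (0.77 + 0.098×2)×10⁻⁴ = 0.966×10⁻⁴ K⁻¹
Layer 1: 3.22×10⁻⁴ × 130 × 1.6 = 0.066976 m
Layer 2: 590 × 2.24×10⁻⁴ × 1.4 = 0.185024 m
720–1400 m: 680 × 1.75×10⁻⁴ × 0.26 = 0.03094 m
1400–2900 m: 0.46 × 0.966×10⁻⁴ × 1500 = 0.066654 m
Δh = 0.066976 + 0.185024 + 0.03094 + 0.066654 = 0.349594 m

about 350 mm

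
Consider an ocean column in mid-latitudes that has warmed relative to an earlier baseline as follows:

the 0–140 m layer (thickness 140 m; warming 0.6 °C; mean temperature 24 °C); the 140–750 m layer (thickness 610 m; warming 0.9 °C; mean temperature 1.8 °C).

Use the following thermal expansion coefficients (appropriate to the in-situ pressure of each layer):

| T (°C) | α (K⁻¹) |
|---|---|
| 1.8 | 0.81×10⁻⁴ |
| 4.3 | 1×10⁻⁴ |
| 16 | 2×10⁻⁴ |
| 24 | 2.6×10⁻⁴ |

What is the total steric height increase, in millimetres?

Δh ≈ 66.3 mm

Layer 1 at 24 °C → α = 2.6×10⁻⁴ K⁻¹
Layer 2 at 1.8 °C → α = 0.81×10⁻⁴ K⁻¹
Layer 1: 2.6×10⁻⁴ × 0.6 × 140 = 0.02184 m
Layer 2: 0.81×10⁻⁴ × 610 × 0.9 = 0.044469 m
Δh = 0.02184 + 0.044469 = 0.066309 m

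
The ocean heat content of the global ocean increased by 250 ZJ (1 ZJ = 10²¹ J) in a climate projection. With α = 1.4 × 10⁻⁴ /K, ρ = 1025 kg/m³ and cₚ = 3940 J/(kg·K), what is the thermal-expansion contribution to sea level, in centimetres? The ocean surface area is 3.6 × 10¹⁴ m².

Per unit area: Q = 250×10²¹ / (3.6×10¹⁴) ≈ 6.944×10⁸ J/m²
Δh = αQ/(ρcₚ) = 1.4×10⁻⁴ × 6.944×10⁸ / (1025 × 3940) ≈ 0.024072 m

2.41 cm of thermosteric rise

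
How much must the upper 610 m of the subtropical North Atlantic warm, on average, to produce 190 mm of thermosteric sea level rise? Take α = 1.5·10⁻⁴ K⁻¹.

ΔT = Δh/(αH) = 0.19 / (1.5×10⁻⁴ × 610) ≈ 2.077 K

2.1 K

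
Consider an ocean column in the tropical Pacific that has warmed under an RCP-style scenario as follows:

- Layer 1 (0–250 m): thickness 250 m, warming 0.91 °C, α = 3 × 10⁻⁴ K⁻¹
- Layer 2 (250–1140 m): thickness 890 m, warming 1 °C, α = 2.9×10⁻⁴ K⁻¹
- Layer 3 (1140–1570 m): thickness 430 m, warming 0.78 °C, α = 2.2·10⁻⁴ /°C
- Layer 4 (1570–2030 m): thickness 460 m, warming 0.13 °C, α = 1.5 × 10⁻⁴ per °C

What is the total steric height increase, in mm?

Δh = 409 mm

Layer 1: 3×10⁻⁴ × 0.91 × 250 = 0.06825 m
250–1140 m: 1 × 890 × 2.9×10⁻⁴ = 0.25810 m
Layer 3: 0.78 × 2.2×10⁻⁴ × 430 = 0.073788 m
1570–2030 m: 1.5×10⁻⁴ × 460 × 0.13 = 0.00897 m
Δh = 0.06825 + 0.25810 + 0.073788 + 0.00897 = 0.409108 m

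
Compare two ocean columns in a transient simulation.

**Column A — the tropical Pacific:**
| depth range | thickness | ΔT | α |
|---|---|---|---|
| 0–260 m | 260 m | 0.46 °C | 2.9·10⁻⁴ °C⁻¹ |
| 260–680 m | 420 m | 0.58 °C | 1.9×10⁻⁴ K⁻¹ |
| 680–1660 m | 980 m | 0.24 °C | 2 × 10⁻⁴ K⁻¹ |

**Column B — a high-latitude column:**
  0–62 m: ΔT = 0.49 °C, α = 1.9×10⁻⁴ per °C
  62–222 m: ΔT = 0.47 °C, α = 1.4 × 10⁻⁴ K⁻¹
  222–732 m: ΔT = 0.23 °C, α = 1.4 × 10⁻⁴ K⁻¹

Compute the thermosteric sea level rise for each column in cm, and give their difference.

A: 13 cm; B: 3.3 cm; difference 9.5 cm

A 0–260 m: 260 × 2.9×10⁻⁴ × 0.46 = 0.034684 m
A Layer 2: 1.9×10⁻⁴ × 420 × 0.58 = 0.046284 m
A 0.24 × 980 × 2×10⁻⁴ = 0.04704 m
A total: 0.128008 m
B 0–62 m: 1.9×10⁻⁴ × 0.49 × 62 = 0.0057722 m
B Layer 2: 160 × 1.4×10⁻⁴ × 0.47 = 0.010528 m
B 222–732 m: 510 × 1.4×10⁻⁴ × 0.23 = 0.016422 m
B total: 0.0327222 m
Difference: 0.128008 − 0.0327222 = 0.0952858 m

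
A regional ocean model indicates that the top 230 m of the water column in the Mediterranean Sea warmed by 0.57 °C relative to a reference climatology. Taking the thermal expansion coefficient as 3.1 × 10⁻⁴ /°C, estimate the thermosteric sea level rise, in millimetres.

Δh = αΔT·H = 3.1×10⁻⁴ × 0.57 × 230 = 0.040641 m

about 40.6 mm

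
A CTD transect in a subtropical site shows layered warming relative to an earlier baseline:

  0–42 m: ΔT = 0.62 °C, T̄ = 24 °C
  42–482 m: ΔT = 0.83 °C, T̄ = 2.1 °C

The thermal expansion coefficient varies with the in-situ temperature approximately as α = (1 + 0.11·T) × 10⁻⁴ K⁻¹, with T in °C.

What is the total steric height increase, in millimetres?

54 mm of thermosteric rise

Layer 1: α = (1 + 0.11×24)×10⁻⁴ = 3.64×10⁻⁴ K⁻¹
Layer 2: α = (1 + 0.11×2.1)×10⁻⁴ = 1.231×10⁻⁴ K⁻¹
0–42 m: 0.62 × 42 × 3.64×10⁻⁴ = 0.00947856 m
42–482 m: 0.83 × 1.231×10⁻⁴ × 440 = 0.04495612 m
Δh = 0.00947856 + 0.04495612 = 0.05443468 m ≈ 54 mm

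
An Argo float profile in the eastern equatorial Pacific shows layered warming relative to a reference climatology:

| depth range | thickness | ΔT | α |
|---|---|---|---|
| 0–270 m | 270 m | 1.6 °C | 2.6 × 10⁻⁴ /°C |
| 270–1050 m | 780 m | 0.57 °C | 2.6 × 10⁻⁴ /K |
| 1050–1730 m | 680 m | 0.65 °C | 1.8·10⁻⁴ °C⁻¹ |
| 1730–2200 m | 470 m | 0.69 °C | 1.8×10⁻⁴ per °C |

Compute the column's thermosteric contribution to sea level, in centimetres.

Δh = 36.6 cm

0–270 m: 270 × 1.6 × 2.6×10⁻⁴ = 0.11232 m
Layer 2: 0.57 × 2.6×10⁻⁴ × 780 = 0.115596 m
680 × 1.8×10⁻⁴ × 0.65 = 0.07956 m
470 × 1.8×10⁻⁴ × 0.69 = 0.058374 m
Δh = 0.11232 + 0.115596 + 0.07956 + 0.058374 = 0.36585 m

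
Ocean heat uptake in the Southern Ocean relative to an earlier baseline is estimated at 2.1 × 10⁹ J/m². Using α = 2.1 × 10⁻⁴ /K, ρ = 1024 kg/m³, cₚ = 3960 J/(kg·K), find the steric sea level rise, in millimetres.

Δh = αQ/(ρcₚ) = 2.1×10⁻⁴ × 2.1×10⁹ / (1024 × 3960) ≈ 0.10875 m

109 mm of thermosteric rise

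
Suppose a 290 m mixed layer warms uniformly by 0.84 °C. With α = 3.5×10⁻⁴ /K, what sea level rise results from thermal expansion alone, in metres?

about 0.0853 m

Δh = αΔT·H = 3.5×10⁻⁴ × 0.84 × 290 = 0.08526 m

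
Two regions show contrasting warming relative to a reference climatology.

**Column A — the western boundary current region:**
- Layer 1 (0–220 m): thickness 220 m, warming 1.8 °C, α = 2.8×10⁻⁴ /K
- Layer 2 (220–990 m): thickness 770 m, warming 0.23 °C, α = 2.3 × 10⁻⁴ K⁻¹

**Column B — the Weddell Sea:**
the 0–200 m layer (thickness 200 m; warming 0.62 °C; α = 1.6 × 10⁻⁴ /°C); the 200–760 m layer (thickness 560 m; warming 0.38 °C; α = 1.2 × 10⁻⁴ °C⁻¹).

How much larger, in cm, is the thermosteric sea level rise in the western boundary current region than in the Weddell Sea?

10.6 cm larger

A 220 × 2.8×10⁻⁴ × 1.8 = 0.11088 m
A 220–990 m: 2.3×10⁻⁴ × 770 × 0.23 = 0.040733 m
A total: 0.151613 m
B 0–200 m: 200 × 0.62 × 1.6×10⁻⁴ = 0.01984 m
B Layer 2: 0.38 × 1.2×10⁻⁴ × 560 = 0.025536 m
B total: 0.045376 m
Difference: 0.151613 − 0.045376 = 0.106237 m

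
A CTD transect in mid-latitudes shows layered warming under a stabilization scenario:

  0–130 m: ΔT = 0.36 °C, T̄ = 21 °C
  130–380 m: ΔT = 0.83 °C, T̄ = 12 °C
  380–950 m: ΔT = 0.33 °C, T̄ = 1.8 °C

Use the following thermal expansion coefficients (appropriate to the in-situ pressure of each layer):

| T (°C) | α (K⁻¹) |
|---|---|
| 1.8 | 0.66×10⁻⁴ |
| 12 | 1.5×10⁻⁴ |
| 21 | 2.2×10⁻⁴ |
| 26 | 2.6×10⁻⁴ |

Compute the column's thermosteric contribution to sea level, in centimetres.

Layer 1 at 21 °C → α = 2.2×10⁻⁴ K⁻¹
Layer 2 at 12 °C → α = 1.5×10⁻⁴ K⁻¹
Layer 3 at 1.8 °C → α = 0.66×10⁻⁴ K⁻¹
0.36 × 130 × 2.2×10⁻⁴ = 0.010296 m
1.5×10⁻⁴ × 250 × 0.83 = 0.031125 m
380–950 m: 570 × 0.66×10⁻⁴ × 0.33 = 0.0124146 m
Δh = 0.010296 + 0.031125 + 0.0124146 = 0.0538356 m

Δh = 5.38 cm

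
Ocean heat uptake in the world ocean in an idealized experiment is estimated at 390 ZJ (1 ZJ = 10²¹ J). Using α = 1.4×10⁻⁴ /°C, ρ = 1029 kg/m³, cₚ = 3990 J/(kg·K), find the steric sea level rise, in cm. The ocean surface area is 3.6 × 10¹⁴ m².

Δh ≈ 3.69 cm

Per unit area: Q = 390×10²¹ / (3.6×10¹⁴) ≈ 1.083×10⁹ J/m²
Δh = αQ/(ρcₚ) = 1.4×10⁻⁴ × 1.083×10⁹ / (1029 × 3990) ≈ 0.036929 m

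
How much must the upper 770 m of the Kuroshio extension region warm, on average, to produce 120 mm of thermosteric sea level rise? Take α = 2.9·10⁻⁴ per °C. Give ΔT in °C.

ΔT = Δh/(αH) = 0.12 / (2.9×10⁻⁴ × 770) ≈ 0.5374 °C

ΔT ≈ 0.537 °C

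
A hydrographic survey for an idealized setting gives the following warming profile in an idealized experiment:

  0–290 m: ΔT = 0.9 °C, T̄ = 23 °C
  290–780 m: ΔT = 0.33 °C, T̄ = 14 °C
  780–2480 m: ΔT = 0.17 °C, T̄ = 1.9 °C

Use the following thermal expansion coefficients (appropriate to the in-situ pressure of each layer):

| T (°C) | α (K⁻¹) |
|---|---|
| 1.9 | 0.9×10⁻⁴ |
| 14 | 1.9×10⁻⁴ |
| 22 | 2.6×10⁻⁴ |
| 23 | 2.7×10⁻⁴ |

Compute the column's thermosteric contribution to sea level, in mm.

Layer 1 at 23 °C → α = 2.7×10⁻⁴ K⁻¹
Layer 2 at 14 °C → α = 1.9×10⁻⁴ K⁻¹
Layer 3 at 1.9 °C → α = 0.9×10⁻⁴ K⁻¹
0–290 m: 2.7×10⁻⁴ × 0.9 × 290 = 0.07047 m
290–780 m: 1.9×10⁻⁴ × 0.33 × 490 = 0.030723 m
Layer 3: 0.17 × 1700 × 0.9×10⁻⁴ = 0.02601 m
Δh = 0.07047 + 0.030723 + 0.02601 = 0.127203 m

127 mm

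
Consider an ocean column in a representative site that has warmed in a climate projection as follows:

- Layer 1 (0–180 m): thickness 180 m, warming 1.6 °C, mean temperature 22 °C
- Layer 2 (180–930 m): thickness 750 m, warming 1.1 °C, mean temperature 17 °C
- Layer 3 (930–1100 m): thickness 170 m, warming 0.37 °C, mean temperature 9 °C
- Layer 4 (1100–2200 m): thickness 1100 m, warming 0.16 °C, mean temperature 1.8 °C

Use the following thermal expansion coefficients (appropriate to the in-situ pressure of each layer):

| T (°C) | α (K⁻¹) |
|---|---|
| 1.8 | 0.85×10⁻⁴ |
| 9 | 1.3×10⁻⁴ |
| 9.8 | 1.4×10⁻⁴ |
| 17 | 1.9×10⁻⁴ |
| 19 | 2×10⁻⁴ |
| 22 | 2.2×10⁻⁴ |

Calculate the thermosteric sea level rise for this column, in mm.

about 243 mm

Layer 1 at 22 °C → α = 2.2×10⁻⁴ K⁻¹
Layer 2 at 17 °C → α = 1.9×10⁻⁴ K⁻¹
Layer 3 at 9 °C → α = 1.3×10⁻⁴ K⁻¹
Layer 4 at 1.8 °C → α = 0.85×10⁻⁴ K⁻¹
0–180 m: 180 × 2.2×10⁻⁴ × 1.6 = 0.06336 m
Layer 2: 1.9×10⁻⁴ × 750 × 1.1 = 0.15675 m
Layer 3: 0.37 × 1.3×10⁻⁴ × 170 = 0.008177 m
Layer 4: 0.85×10⁻⁴ × 0.16 × 1100 = 0.01496 m
Δh = 0.06336 + 0.15675 + 0.008177 + 0.01496 = 0.243247 m ≈ 243 mm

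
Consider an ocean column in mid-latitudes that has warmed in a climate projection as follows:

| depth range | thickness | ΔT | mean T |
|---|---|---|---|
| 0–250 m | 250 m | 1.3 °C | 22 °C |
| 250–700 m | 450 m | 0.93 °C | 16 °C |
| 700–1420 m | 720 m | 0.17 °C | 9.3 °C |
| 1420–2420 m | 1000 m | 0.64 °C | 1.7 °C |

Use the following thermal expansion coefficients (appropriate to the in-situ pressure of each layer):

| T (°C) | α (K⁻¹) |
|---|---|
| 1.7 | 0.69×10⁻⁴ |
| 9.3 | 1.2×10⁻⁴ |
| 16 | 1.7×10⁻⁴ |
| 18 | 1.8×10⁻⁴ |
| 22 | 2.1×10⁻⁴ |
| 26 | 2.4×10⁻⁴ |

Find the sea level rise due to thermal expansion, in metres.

Layer 1 at 22 °C → α = 2.1×10⁻⁴ K⁻¹
Layer 2 at 16 °C → α = 1.7×10⁻⁴ K⁻¹
Layer 3 at 9.3 °C → α = 1.2×10⁻⁴ K⁻¹
Layer 4 at 1.7 °C → α = 0.69×10⁻⁴ K⁻¹
1.3 × 250 × 2.1×10⁻⁴ = 0.06825 m
Layer 2: 1.7×10⁻⁴ × 450 × 0.93 = 0.071145 m
1.2×10⁻⁴ × 720 × 0.17 = 0.014688 m
Layer 4: 0.64 × 1000 × 0.69×10⁻⁴ = 0.04416 m
Δh = 0.06825 + 0.071145 + 0.014688 + 0.04416 = 0.198243 m

0.198 m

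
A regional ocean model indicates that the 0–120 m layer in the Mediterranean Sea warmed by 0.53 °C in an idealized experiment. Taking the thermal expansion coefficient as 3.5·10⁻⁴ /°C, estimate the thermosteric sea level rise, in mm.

22.3 mm

Δh = αΔT·H = 3.5×10⁻⁴ × 0.53 × 120 = 0.02226 m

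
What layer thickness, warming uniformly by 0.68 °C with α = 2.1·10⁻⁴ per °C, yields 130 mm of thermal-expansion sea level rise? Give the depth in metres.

H = Δh/(αΔT) = 0.13 / (2.1×10⁻⁴ × 0.68) ≈ 910.4 m

H ≈ 910 m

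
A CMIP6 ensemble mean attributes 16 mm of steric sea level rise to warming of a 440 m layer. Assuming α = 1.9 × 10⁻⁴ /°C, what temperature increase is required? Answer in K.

ΔT = Δh/(αH) = 0.016 / (1.9×10⁻⁴ × 440) ≈ 0.1914 K

0.19 K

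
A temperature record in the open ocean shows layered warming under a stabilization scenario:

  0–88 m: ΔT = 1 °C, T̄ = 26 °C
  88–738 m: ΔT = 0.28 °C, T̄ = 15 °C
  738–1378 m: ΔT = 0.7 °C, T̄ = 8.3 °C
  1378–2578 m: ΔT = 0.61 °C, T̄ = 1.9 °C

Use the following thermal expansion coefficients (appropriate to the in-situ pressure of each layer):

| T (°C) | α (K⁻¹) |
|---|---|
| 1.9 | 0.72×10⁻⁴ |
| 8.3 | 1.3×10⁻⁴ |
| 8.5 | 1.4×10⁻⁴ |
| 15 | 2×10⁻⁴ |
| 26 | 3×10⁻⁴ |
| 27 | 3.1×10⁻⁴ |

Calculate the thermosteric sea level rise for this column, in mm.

Δh = 170 mm

Layer 1 at 26 °C → α = 3×10⁻⁴ K⁻¹
Layer 2 at 15 °C → α = 2×10⁻⁴ K⁻¹
Layer 3 at 8.3 °C → α = 1.3×10⁻⁴ K⁻¹
Layer 4 at 1.9 °C → α = 0.72×10⁻⁴ K⁻¹
0–88 m: 88 × 3×10⁻⁴ × 1 = 0.02640 m
0.28 × 2×10⁻⁴ × 650 = 0.03640 m
738–1378 m: 0.7 × 1.3×10⁻⁴ × 640 = 0.05824 m
1378–2578 m: 1200 × 0.72×10⁻⁴ × 0.61 = 0.052704 m
Δh = 0.02640 + 0.03640 + 0.05824 + 0.052704 = 0.173744 m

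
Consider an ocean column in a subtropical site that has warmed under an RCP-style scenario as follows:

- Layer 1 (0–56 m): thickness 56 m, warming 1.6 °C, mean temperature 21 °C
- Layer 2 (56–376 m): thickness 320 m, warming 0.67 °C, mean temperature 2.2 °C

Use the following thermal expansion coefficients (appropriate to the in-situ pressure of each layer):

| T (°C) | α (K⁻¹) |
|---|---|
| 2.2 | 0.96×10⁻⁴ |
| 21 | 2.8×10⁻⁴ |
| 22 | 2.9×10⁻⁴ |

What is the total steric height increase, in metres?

Δh = 0.046 m

Layer 1 at 21 °C → α = 2.8×10⁻⁴ K⁻¹
Layer 2 at 2.2 °C → α = 0.96×10⁻⁴ K⁻¹
Layer 1: 56 × 2.8×10⁻⁴ × 1.6 = 0.025088 m
56–376 m: 0.96×10⁻⁴ × 0.67 × 320 = 0.0205824 m
Δh = 0.025088 + 0.0205824 = 0.0456704 m ≈ 0.046 m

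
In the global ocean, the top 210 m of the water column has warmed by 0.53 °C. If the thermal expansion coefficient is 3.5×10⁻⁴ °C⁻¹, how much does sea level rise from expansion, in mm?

about 39.0 mm

Δh = αΔT·H = 3.5×10⁻⁴ × 0.53 × 210 = 0.038955 m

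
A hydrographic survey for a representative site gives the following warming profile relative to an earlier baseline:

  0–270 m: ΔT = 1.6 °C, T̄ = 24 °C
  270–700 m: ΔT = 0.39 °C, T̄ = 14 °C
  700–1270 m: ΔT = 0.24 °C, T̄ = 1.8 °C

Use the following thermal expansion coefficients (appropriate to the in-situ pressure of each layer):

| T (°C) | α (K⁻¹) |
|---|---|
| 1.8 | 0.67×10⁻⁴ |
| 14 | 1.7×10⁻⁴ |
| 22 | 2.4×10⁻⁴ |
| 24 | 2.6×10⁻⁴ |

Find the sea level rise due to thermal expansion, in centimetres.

Layer 1 at 24 °C → α = 2.6×10⁻⁴ K⁻¹
Layer 2 at 14 °C → α = 1.7×10⁻⁴ K⁻¹
Layer 3 at 1.8 °C → α = 0.67×10⁻⁴ K⁻¹
0–270 m: 2.6×10⁻⁴ × 270 × 1.6 = 0.11232 m
0.39 × 1.7×10⁻⁴ × 430 = 0.028509 m
0.67×10⁻⁴ × 570 × 0.24 = 0.0091656 m
Δh = 0.11232 + 0.028509 + 0.0091656 = 0.1499946 m ≈ 15.0 cm

15.0 cm of thermosteric rise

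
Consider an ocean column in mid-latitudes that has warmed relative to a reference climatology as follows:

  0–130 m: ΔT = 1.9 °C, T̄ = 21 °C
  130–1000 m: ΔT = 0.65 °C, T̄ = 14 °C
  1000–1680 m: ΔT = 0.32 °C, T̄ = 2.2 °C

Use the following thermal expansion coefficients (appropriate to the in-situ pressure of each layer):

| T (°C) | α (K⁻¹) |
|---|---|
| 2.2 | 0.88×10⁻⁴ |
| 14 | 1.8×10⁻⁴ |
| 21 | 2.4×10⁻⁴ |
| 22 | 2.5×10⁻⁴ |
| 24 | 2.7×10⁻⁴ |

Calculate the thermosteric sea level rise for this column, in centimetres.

Δh ≈ 18 cm

Layer 1 at 21 °C → α = 2.4×10⁻⁴ K⁻¹
Layer 2 at 14 °C → α = 1.8×10⁻⁴ K⁻¹
Layer 3 at 2.2 °C → α = 0.88×10⁻⁴ K⁻¹
0–130 m: 2.4×10⁻⁴ × 130 × 1.9 = 0.05928 m
Layer 2: 1.8×10⁻⁴ × 870 × 0.65 = 0.10179 m
680 × 0.88×10⁻⁴ × 0.32 = 0.0191488 m
Δh = 0.05928 + 0.10179 + 0.0191488 = 0.1802188 m ≈ 18 cm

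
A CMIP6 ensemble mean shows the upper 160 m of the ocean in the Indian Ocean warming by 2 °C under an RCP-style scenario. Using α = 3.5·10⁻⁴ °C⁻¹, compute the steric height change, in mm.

about 112 mm

Δh = αΔT·H = 3.5×10⁻⁴ × 2 × 160 = 0.11200 m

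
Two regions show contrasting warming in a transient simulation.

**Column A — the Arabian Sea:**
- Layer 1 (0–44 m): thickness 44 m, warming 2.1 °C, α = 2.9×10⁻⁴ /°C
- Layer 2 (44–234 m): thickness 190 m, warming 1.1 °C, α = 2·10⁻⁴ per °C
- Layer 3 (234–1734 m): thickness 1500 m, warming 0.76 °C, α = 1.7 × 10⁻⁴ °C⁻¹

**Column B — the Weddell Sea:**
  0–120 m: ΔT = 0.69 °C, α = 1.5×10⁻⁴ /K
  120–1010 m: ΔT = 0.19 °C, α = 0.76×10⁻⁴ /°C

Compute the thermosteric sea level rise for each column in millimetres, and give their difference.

A: 260 mm; B: 25 mm; difference 240 mm

A 2.1 × 2.9×10⁻⁴ × 44 = 0.026796 m
A 44–234 m: 1.1 × 2×10⁻⁴ × 190 = 0.04180 m
A 234–1734 m: 1.7×10⁻⁴ × 0.76 × 1500 = 0.19380 m
A total: 0.262396 m
B Layer 1: 0.69 × 120 × 1.5×10⁻⁴ = 0.01242 m
B 120–1010 m: 0.19 × 0.76×10⁻⁴ × 890 = 0.0128516 m
B total: 0.0252716 m
Difference: 0.262396 − 0.0252716 = 0.2371244 m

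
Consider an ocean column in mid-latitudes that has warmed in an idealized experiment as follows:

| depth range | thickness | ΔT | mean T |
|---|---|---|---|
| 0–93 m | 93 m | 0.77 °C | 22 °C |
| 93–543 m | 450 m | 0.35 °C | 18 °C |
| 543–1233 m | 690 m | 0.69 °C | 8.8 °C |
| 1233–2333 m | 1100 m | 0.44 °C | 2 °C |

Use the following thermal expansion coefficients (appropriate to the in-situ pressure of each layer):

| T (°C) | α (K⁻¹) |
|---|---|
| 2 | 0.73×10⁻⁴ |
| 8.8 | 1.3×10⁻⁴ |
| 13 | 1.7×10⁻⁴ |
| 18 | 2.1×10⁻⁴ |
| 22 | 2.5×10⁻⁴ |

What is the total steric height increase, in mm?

150 mm

Layer 1 at 22 °C → α = 2.5×10⁻⁴ K⁻¹
Layer 2 at 18 °C → α = 2.1×10⁻⁴ K⁻¹
Layer 3 at 8.8 °C → α = 1.3×10⁻⁴ K⁻¹
Layer 4 at 2 °C → α = 0.73×10⁻⁴ K⁻¹
0.77 × 93 × 2.5×10⁻⁴ = 0.0179025 m
0.35 × 2.1×10⁻⁴ × 450 = 0.033075 m
Layer 3: 1.3×10⁻⁴ × 0.69 × 690 = 0.061893 m
Layer 4: 0.44 × 1100 × 0.73×10⁻⁴ = 0.035332 m
Δh = 0.0179025 + 0.033075 + 0.061893 + 0.035332 = 0.1482025 m ≈ 150 mm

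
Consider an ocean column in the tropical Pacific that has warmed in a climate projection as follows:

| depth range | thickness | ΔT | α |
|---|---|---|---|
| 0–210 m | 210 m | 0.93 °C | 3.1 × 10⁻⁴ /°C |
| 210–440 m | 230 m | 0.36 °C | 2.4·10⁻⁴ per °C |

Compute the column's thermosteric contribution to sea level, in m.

0–210 m: 3.1×10⁻⁴ × 0.93 × 210 = 0.060543 m
210–440 m: 230 × 0.36 × 2.4×10⁻⁴ = 0.019872 m
Δh = 0.060543 + 0.019872 = 0.080415 m ≈ 0.080 m

0.080 m of thermosteric rise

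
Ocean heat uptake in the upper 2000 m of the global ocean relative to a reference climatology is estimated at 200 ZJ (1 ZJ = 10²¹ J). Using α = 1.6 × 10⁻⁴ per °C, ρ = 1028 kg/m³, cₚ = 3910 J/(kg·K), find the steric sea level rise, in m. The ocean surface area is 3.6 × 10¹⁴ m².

0.022 m

Per unit area: Q = 200×10²¹ / (3.6×10¹⁴) ≈ 5.556×10⁸ J/m²
Δh = αQ/(ρcₚ) = 1.6×10⁻⁴ × 5.556×10⁸ / (1028 × 3910) ≈ 0.022116 m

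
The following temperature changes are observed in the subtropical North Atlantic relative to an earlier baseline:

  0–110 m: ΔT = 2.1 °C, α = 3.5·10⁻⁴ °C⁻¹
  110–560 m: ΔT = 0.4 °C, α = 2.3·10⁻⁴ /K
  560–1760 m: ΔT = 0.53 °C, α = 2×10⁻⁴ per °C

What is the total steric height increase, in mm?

Δh = 250 mm

Layer 1: 2.1 × 110 × 3.5×10⁻⁴ = 0.08085 m
450 × 2.3×10⁻⁴ × 0.4 = 0.04140 m
560–1760 m: 0.53 × 2×10⁻⁴ × 1200 = 0.12720 m
Δh = 0.08085 + 0.04140 + 0.12720 = 0.24945 m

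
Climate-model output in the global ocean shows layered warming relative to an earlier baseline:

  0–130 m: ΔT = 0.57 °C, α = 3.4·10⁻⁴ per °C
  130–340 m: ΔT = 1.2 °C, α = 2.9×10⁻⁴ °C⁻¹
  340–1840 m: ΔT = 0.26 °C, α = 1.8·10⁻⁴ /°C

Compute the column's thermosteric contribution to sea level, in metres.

0.17 m

Layer 1: 0.57 × 3.4×10⁻⁴ × 130 = 0.025194 m
2.9×10⁻⁴ × 210 × 1.2 = 0.07308 m
Layer 3: 1.8×10⁻⁴ × 0.26 × 1500 = 0.07020 m
Δh = 0.025194 + 0.07308 + 0.07020 = 0.168474 m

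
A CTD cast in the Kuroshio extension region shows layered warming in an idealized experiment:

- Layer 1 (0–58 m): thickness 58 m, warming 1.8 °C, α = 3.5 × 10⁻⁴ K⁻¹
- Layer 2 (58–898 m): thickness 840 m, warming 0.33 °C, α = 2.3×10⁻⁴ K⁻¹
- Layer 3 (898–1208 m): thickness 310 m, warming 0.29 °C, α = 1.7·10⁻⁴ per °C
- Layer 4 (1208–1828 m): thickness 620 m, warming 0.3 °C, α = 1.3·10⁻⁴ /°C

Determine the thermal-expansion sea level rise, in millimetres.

Δh = 140 mm

0–58 m: 1.8 × 3.5×10⁻⁴ × 58 = 0.03654 m
58–898 m: 840 × 2.3×10⁻⁴ × 0.33 = 0.063756 m
Layer 3: 310 × 1.7×10⁻⁴ × 0.29 = 0.015283 m
Layer 4: 1.3×10⁻⁴ × 620 × 0.3 = 0.02418 m
Δh = 0.03654 + 0.063756 + 0.015283 + 0.02418 = 0.139759 m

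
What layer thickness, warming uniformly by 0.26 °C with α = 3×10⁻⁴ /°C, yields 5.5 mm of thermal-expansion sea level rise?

H ≈ 70.5 m

H = Δh/(αΔT) = 0.0055 / (3×10⁻⁴ × 0.26) ≈ 70.51 m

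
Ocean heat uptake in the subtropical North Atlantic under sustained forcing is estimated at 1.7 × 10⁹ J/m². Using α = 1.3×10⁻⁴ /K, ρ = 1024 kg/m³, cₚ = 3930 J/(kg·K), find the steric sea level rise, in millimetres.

about 54.9 mm

Δh = αQ/(ρcₚ) = 1.3×10⁻⁴ × 1.7×10⁹ / (1024 × 3930) ≈ 0.054916 m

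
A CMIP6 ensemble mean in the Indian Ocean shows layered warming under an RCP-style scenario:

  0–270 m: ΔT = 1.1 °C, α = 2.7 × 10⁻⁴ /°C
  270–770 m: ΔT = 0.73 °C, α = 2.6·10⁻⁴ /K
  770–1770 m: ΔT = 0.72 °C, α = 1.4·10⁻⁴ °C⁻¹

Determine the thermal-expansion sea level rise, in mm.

276 mm

Layer 1: 1.1 × 2.7×10⁻⁴ × 270 = 0.08019 m
Layer 2: 0.73 × 500 × 2.6×10⁻⁴ = 0.09490 m
770–1770 m: 1.4×10⁻⁴ × 0.72 × 1000 = 0.10080 m
Δh = 0.08019 + 0.09490 + 0.10080 = 0.27589 m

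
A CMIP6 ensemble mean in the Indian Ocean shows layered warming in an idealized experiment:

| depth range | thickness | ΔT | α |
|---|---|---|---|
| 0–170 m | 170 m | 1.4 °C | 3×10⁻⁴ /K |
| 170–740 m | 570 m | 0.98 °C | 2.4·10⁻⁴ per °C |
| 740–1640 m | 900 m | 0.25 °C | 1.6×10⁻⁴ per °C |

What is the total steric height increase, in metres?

0–170 m: 3×10⁻⁴ × 170 × 1.4 = 0.07140 m
170–740 m: 570 × 0.98 × 2.4×10⁻⁴ = 0.134064 m
Layer 3: 1.6×10⁻⁴ × 900 × 0.25 = 0.03600 m
Δh = 0.07140 + 0.134064 + 0.03600 = 0.241464 m ≈ 0.241 m

about 0.241 m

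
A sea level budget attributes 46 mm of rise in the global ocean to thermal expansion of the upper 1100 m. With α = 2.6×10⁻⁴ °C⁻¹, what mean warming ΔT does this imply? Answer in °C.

ΔT = Δh/(αH) = 0.046 / (2.6×10⁻⁴ × 1100) ≈ 0.1608 °C

ΔT ≈ 0.161 °C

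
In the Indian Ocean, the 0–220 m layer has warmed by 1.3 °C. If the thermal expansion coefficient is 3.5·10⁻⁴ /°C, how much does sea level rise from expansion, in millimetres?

Δh ≈ 100 mm

Δh = αΔT·H = 3.5×10⁻⁴ × 1.3 × 220 = 0.10010 m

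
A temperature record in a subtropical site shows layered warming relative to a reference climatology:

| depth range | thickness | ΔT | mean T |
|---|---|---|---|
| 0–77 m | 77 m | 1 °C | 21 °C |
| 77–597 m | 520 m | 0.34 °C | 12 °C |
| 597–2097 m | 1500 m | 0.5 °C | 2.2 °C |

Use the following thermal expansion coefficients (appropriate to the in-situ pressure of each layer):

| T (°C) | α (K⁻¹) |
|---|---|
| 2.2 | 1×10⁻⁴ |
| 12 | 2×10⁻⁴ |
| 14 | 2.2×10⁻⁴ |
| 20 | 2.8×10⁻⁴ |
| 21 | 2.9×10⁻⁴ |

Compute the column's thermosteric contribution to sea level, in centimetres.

Layer 1 at 21 °C → α = 2.9×10⁻⁴ K⁻¹
Layer 2 at 12 °C → α = 2×10⁻⁴ K⁻¹
Layer 3 at 2.2 °C → α = 1×10⁻⁴ K⁻¹
Layer 1: 1 × 77 × 2.9×10⁻⁴ = 0.02233 m
77–597 m: 0.34 × 2×10⁻⁴ × 520 = 0.03536 m
1500 × 0.5 × 1×10⁻⁴ = 0.07500 m
Δh = 0.02233 + 0.03536 + 0.07500 = 0.13269 m

Δh ≈ 13 cm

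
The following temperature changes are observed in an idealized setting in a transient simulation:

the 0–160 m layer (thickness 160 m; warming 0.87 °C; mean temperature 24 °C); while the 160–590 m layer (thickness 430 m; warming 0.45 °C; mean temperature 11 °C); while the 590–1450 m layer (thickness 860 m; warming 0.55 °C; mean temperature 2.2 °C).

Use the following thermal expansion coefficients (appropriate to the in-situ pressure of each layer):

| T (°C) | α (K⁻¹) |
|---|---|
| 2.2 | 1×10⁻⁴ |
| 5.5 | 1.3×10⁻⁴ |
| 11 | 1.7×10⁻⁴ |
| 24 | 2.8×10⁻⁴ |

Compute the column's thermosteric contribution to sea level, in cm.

Layer 1 at 24 °C → α = 2.8×10⁻⁴ K⁻¹
Layer 2 at 11 °C → α = 1.7×10⁻⁴ K⁻¹
Layer 3 at 2.2 °C → α = 1×10⁻⁴ K⁻¹
0–160 m: 0.87 × 2.8×10⁻⁴ × 160 = 0.038976 m
160–590 m: 0.45 × 430 × 1.7×10⁻⁴ = 0.032895 m
590–1450 m: 0.55 × 860 × 1×10⁻⁴ = 0.04730 m
Δh = 0.038976 + 0.032895 + 0.04730 = 0.119171 m

11.9 cm of thermosteric rise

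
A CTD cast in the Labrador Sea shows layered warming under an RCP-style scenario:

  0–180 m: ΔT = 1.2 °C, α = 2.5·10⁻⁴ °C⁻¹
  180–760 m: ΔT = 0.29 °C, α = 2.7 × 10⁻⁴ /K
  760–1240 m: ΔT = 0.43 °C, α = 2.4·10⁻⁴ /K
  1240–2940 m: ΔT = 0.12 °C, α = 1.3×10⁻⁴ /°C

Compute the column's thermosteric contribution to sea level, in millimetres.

175 mm

Layer 1: 1.2 × 180 × 2.5×10⁻⁴ = 0.05400 m
180–760 m: 580 × 0.29 × 2.7×10⁻⁴ = 0.045414 m
480 × 2.4×10⁻⁴ × 0.43 = 0.049536 m
1240–2940 m: 1.3×10⁻⁴ × 1700 × 0.12 = 0.02652 m
Δh = 0.05400 + 0.045414 + 0.049536 + 0.02652 = 0.17547 m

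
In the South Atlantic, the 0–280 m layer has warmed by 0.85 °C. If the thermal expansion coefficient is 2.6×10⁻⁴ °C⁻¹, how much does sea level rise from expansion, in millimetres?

61.9 mm

Δh = αΔT·H = 2.6×10⁻⁴ × 0.85 × 280 = 0.06188 m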